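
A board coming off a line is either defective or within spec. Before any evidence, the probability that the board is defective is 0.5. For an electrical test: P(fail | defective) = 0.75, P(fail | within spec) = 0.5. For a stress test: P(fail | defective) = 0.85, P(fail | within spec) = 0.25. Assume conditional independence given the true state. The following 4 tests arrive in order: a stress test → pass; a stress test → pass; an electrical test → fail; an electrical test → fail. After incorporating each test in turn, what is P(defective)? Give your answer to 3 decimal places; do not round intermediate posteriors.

After a stress test='pass': P(defective) = 0.15·0.5000 / (0.15·0.5000 + 0.75·0.5000) ≈ 0.1667
After a stress test='pass': P(defective) = 0.15·0.1667 / (0.15·0.1667 + 0.75·0.8333) ≈ 0.0385
After an electrical test='fail': P(defective) = 0.75·0.0385 / (0.75·0.0385 + 0.5·0.9615) ≈ 0.0566
After an electrical test='fail': P(defective) = 0.75·0.0566 / (0.75·0.0566 + 0.5·0.9434) ≈ 0.0826

0.083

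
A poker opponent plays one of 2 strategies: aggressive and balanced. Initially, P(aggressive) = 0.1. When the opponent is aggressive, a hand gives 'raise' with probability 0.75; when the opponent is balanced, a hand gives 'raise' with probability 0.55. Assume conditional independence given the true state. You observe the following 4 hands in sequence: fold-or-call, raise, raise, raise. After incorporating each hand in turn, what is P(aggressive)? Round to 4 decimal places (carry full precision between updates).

After 'fold-or-call': P(aggressive) = 0.25·0.1000 / (0.25·0.1000 + 0.45·0.9000) ≈ 0.0581
After 'raise': P(aggressive) = 0.75·0.0581 / (0.75·0.0581 + 0.55·0.9419) ≈ 0.0776
After 'raise': P(aggressive) = 0.75·0.0776 / (0.75·0.0776 + 0.55·0.9224) ≈ 0.1030
After 'raise': P(aggressive) = 0.75·0.1030 / (0.75·0.1030 + 0.55·0.8970) ≈ 0.1353

0.1353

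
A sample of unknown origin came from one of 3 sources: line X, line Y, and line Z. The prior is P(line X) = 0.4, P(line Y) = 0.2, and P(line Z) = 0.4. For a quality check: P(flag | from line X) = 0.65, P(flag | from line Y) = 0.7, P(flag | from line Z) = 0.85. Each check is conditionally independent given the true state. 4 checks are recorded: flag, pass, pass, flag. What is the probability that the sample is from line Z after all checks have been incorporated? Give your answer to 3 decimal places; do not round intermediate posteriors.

After 'flag': normaliser = 0.65·0.4000 + 0.7·0.2000 + 0.85·0.4000; P(line X) ≈ 0.3514, P(line Y) ≈ 0.1892, P(line Z) ≈ 0.4595
After 'pass': normaliser = 0.35·0.3514 + 0.3·0.1892 + 0.15·0.4595; P(line X) ≈ 0.4946, P(line Y) ≈ 0.2283, P(line Z) ≈ 0.2772
After 'pass': normaliser = 0.35·0.4946 + 0.3·0.2283 + 0.15·0.2772; P(line X) ≈ 0.6113, P(line Y) ≈ 0.2418, P(line Z) ≈ 0.1468
After 'flag': normaliser = 0.65·0.6113 + 0.7·0.2418 + 0.85·0.1468; P(line X) ≈ 0.5747, P(line Y) ≈ 0.2448, P(line Z) ≈ 0.1805

0.180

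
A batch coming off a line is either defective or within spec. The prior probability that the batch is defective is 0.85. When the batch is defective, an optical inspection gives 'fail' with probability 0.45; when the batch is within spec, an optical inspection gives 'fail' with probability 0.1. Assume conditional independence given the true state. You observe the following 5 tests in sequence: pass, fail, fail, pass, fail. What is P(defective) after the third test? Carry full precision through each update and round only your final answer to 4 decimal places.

0.9859

Apply Bayes' rule sequentially, carrying P(defective) forward.
After 'pass': P(defective) = 0.55·0.8500 / (0.55·0.8500 + 0.9·0.1500) ≈ 0.7759
After 'fail': P(defective) = 0.45·0.7759 / (0.45·0.7759 + 0.1·0.2241) ≈ 0.9397
After 'fail': P(defective) = 0.45·0.9397 / (0.45·0.9397 + 0.1·0.0603) ≈ 0.9859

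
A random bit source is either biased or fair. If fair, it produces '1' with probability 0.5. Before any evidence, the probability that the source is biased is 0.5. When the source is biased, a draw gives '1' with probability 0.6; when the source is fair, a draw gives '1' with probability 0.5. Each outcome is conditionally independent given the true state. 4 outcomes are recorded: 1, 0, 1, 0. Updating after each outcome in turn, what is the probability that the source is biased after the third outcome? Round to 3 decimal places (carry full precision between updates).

0.535

Each posterior becomes the prior for the next update.
After '1': P(biased) = 0.6·0.5000 / (0.6·0.5000 + 0.5·0.5000) ≈ 0.5455
After '0': P(biased) = 0.4·0.5455 / (0.4·0.5455 + 0.5·0.4545) ≈ 0.4898
After '1': P(biased) = 0.6·0.4898 / (0.6·0.4898 + 0.5·0.5102) ≈ 0.5353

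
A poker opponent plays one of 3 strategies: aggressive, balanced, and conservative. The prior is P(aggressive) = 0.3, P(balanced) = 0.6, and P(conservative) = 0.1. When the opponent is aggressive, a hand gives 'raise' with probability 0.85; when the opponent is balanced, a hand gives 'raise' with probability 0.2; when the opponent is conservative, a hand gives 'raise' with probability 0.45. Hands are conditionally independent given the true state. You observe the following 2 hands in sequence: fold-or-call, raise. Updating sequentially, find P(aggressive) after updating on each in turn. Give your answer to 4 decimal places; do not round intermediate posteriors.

0.2406

After 'fold-or-call': normaliser = 0.15·0.3000 + 0.8·0.6000 + 0.55·0.1000; P(aggressive) ≈ 0.0776, P(balanced) ≈ 0.8276, P(conservative) ≈ 0.0948
After 'raise': normaliser = 0.85·0.0776 + 0.2·0.8276 + 0.45·0.0948; P(aggressive) ≈ 0.2406, P(balanced) ≈ 0.6038, P(conservative) ≈ 0.1557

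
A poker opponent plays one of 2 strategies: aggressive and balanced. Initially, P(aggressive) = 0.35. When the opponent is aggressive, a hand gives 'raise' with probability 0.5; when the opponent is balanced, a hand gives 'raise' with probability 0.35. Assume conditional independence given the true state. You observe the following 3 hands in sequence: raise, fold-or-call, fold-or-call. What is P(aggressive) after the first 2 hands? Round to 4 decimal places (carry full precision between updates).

0.3717

Each posterior becomes the prior for the next update.
After 'raise': P(aggressive) = 0.5·0.3500 / (0.5·0.3500 + 0.35·0.6500) ≈ 0.4348
After 'fold-or-call': P(aggressive) = 0.5·0.4348 / (0.5·0.4348 + 0.65·0.5652) ≈ 0.3717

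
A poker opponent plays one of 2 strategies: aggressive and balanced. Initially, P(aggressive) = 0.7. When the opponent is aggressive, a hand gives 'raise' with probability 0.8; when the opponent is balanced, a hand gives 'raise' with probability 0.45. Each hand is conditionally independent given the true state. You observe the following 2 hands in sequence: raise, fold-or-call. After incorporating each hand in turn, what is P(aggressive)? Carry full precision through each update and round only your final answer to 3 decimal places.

After 'raise': P(aggressive) = 0.8·0.7000 / (0.8·0.7000 + 0.45·0.3000) ≈ 0.8058
After 'fold-or-call': P(aggressive) = 0.2·0.8058 / (0.2·0.8058 + 0.55·0.1942) ≈ 0.6013

0.601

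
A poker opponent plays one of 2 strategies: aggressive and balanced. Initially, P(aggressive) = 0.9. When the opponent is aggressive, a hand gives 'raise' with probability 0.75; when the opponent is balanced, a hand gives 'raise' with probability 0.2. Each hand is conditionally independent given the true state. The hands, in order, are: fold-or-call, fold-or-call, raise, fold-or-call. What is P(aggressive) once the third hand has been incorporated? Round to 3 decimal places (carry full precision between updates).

After 'fold-or-call': P(aggressive) = 0.25·0.9000 / (0.25·0.9000 + 0.8·0.1000) ≈ 0.7377
After 'fold-or-call': P(aggressive) = 0.25·0.7377 / (0.25·0.7377 + 0.8·0.2623) ≈ 0.4678
After 'raise': P(aggressive) = 0.75·0.4678 / (0.75·0.4678 + 0.2·0.5322) ≈ 0.7672

0.767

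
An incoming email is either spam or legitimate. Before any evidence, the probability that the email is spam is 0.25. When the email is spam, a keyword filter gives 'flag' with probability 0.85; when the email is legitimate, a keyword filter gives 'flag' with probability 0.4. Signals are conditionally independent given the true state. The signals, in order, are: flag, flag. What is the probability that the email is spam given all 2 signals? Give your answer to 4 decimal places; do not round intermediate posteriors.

After 'flag': P(spam) = 0.85·0.2500 / (0.85·0.2500 + 0.4·0.7500) ≈ 0.4146
After 'flag': P(spam) = 0.85·0.4146 / (0.85·0.4146 + 0.4·0.5854) ≈ 0.6008

0.6008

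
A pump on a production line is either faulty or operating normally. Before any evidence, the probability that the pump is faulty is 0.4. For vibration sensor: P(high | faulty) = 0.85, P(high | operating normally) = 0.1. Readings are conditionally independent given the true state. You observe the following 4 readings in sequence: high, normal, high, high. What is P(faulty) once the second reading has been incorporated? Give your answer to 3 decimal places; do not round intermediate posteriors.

After 'high': P(faulty) = 0.85·0.4000 / (0.85·0.4000 + 0.1·0.6000) ≈ 0.8500
After 'normal': P(faulty) = 0.15·0.8500 / (0.15·0.8500 + 0.9·0.1500) ≈ 0.4857

0.486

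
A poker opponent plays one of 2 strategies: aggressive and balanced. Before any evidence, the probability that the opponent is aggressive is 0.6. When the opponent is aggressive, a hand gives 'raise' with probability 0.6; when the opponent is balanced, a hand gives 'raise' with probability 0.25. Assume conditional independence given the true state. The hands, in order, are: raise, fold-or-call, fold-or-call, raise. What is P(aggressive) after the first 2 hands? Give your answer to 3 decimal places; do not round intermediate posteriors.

After 'raise': P(aggressive) = 0.6·0.6000 / (0.6·0.6000 + 0.25·0.4000) ≈ 0.7826
After 'fold-or-call': P(aggressive) = 0.4·0.7826 / (0.4·0.7826 + 0.75·0.2174) ≈ 0.6575

0.658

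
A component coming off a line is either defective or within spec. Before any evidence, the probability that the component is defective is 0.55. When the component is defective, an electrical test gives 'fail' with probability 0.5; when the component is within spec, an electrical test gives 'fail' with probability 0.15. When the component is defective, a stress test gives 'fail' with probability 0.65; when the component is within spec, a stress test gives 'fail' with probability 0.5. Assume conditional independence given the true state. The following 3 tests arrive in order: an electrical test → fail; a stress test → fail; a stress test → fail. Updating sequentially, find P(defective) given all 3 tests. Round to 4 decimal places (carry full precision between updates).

0.8732

After an electrical test='fail': P(defective) = 0.5·0.5500 / (0.5·0.5500 + 0.15·0.4500) ≈ 0.8029
After a stress test='fail': P(defective) = 0.65·0.8029 / (0.65·0.8029 + 0.5·0.1971) ≈ 0.8412
After a stress test='fail': P(defective) = 0.65·0.8412 / (0.65·0.8412 + 0.5·0.1588) ≈ 0.8732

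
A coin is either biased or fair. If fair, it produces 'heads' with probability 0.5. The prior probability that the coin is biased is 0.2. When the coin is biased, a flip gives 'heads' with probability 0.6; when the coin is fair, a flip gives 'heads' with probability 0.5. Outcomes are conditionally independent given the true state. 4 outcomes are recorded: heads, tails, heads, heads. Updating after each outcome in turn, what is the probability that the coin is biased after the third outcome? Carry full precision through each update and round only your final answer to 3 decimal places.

After 'heads': P(biased) = 0.6·0.2000 / (0.6·0.2000 + 0.5·0.8000) ≈ 0.2308
After 'tails': P(biased) = 0.4·0.2308 / (0.4·0.2308 + 0.5·0.7692) ≈ 0.1935
After 'heads': P(biased) = 0.6·0.1935 / (0.6·0.1935 + 0.5·0.8065) ≈ 0.2236

0.224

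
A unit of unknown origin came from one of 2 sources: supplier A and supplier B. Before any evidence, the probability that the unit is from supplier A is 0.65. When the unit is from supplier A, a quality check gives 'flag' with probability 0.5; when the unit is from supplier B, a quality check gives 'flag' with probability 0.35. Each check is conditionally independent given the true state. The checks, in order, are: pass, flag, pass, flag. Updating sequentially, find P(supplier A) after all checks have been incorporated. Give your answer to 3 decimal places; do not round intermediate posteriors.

0.692

After 'pass': P(supplier A) = 0.5·0.6500 / (0.5·0.6500 + 0.65·0.3500) ≈ 0.5882
After 'flag': P(supplier A) = 0.5·0.5882 / (0.5·0.5882 + 0.35·0.4118) ≈ 0.6711
After 'pass': P(supplier A) = 0.5·0.6711 / (0.5·0.6711 + 0.65·0.3289) ≈ 0.6109
After 'flag': P(supplier A) = 0.5·0.6109 / (0.5·0.6109 + 0.35·0.3891) ≈ 0.6916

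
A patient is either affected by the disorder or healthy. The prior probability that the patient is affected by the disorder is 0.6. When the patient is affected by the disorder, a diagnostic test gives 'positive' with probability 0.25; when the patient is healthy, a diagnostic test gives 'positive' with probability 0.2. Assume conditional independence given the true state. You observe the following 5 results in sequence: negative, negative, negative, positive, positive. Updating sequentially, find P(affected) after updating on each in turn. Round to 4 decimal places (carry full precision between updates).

0.6588

After 'negative': P(affected) = 0.75·0.6000 / (0.75·0.6000 + 0.8·0.4000) ≈ 0.5844
After 'negative': P(affected) = 0.75·0.5844 / (0.75·0.5844 + 0.8·0.4156) ≈ 0.5687
After 'negative': P(affected) = 0.75·0.5687 / (0.75·0.5687 + 0.8·0.4313) ≈ 0.5528
After 'positive': P(affected) = 0.25·0.5528 / (0.25·0.5528 + 0.2·0.4472) ≈ 0.6071
After 'positive': P(affected) = 0.25·0.6071 / (0.25·0.6071 + 0.2·0.3929) ≈ 0.6588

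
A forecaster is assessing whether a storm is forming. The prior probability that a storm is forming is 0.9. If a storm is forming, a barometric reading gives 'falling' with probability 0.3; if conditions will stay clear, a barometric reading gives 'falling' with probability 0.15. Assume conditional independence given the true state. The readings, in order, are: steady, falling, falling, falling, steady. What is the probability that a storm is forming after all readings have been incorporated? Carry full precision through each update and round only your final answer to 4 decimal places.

0.9799

Apply Bayes' rule sequentially, carrying P(storm) forward.
After 'steady': P(storm) = 0.7·0.9000 / (0.7·0.9000 + 0.85·0.1000) ≈ 0.8811
After 'falling': P(storm) = 0.3·0.8811 / (0.3·0.8811 + 0.15·0.1189) ≈ 0.9368
After 'falling': P(storm) = 0.3·0.9368 / (0.3·0.9368 + 0.15·0.0632) ≈ 0.9674
After 'falling': P(storm) = 0.3·0.9674 / (0.3·0.9674 + 0.15·0.0326) ≈ 0.9834
After 'steady': P(storm) = 0.7·0.9834 / (0.7·0.9834 + 0.85·0.0166) ≈ 0.9799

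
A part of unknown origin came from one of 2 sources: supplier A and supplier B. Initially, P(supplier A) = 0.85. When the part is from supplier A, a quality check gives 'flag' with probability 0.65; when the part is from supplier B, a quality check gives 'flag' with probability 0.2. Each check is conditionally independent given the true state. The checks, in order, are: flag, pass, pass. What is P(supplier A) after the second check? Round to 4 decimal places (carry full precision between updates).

Each posterior becomes the prior for the next update.
After 'flag': P(supplier A) = 0.65·0.8500 / (0.65·0.8500 + 0.2·0.1500) ≈ 0.9485
After 'pass': P(supplier A) = 0.35·0.9485 / (0.35·0.9485 + 0.8·0.0515) ≈ 0.8896

0.8896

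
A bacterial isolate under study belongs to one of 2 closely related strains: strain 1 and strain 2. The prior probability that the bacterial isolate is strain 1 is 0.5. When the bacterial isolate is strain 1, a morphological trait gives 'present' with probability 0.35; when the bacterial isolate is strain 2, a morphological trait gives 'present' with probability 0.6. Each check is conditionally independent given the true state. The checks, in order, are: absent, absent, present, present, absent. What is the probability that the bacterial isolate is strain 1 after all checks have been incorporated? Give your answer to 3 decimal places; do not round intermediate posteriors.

0.594

After 'absent': P(strain 1) = 0.65·0.5000 / (0.65·0.5000 + 0.4·0.5000) ≈ 0.6190
After 'absent': P(strain 1) = 0.65·0.6190 / (0.65·0.6190 + 0.4·0.3810) ≈ 0.7253
After 'present': P(strain 1) = 0.35·0.7253 / (0.35·0.7253 + 0.6·0.2747) ≈ 0.6064
After 'present': P(strain 1) = 0.35·0.6064 / (0.35·0.6064 + 0.6·0.3936) ≈ 0.4733
After 'absent': P(strain 1) = 0.65·0.4733 / (0.65·0.4733 + 0.4·0.5267) ≈ 0.5935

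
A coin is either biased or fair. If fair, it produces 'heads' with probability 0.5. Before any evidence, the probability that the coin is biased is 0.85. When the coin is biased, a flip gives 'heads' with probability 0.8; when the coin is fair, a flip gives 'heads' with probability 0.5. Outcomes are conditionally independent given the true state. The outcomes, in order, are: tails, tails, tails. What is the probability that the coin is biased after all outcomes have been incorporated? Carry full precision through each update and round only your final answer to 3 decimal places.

After 'tails': P(biased) = 0.2·0.8500 / (0.2·0.8500 + 0.5·0.1500) ≈ 0.6939
After 'tails': P(biased) = 0.2·0.6939 / (0.2·0.6939 + 0.5·0.3061) ≈ 0.4755
After 'tails': P(biased) = 0.2·0.4755 / (0.2·0.4755 + 0.5·0.5245) ≈ 0.2661

0.266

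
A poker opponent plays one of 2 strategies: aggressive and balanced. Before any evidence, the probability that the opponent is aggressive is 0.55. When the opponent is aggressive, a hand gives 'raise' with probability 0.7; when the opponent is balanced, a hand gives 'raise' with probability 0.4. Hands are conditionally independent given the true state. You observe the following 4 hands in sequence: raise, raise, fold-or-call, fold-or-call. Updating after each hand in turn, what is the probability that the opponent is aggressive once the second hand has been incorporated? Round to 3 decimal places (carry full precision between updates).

0.789

Apply Bayes' rule sequentially, carrying P(aggressive) forward.
After 'raise': P(aggressive) = 0.7·0.5500 / (0.7·0.5500 + 0.4·0.4500) ≈ 0.6814
After 'raise': P(aggressive) = 0.7·0.6814 / (0.7·0.6814 + 0.4·0.3186) ≈ 0.7892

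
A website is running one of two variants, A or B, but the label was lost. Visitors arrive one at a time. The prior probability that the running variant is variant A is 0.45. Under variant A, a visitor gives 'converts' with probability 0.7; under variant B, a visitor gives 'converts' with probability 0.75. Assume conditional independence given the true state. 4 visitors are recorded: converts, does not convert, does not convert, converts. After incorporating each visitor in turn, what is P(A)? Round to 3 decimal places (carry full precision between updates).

0.506

Each posterior becomes the prior for the next update.
After 'converts': P(A) = 0.7·0.4500 / (0.7·0.4500 + 0.75·0.5500) ≈ 0.4330
After 'does not convert': P(A) = 0.3·0.4330 / (0.3·0.4330 + 0.25·0.5670) ≈ 0.4782
After 'does not convert': P(A) = 0.3·0.4782 / (0.3·0.4782 + 0.25·0.5218) ≈ 0.5237
After 'converts': P(A) = 0.7·0.5237 / (0.7·0.5237 + 0.75·0.4763) ≈ 0.5065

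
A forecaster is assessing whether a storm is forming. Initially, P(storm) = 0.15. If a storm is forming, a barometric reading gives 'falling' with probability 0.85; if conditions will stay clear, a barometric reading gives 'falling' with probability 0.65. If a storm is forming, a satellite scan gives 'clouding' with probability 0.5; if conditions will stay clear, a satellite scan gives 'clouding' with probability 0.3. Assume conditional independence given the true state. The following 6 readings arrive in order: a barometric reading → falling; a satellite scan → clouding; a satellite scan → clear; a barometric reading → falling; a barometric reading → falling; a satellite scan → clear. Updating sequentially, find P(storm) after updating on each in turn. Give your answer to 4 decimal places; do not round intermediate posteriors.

Each posterior becomes the prior for the next update.
After a barometric reading='falling': P(storm) = 0.85·0.1500 / (0.85·0.1500 + 0.65·0.8500) ≈ 0.1875
After a satellite scan='clouding': P(storm) = 0.5·0.1875 / (0.5·0.1875 + 0.3·0.8125) ≈ 0.2778
After a satellite scan='clear': P(storm) = 0.5·0.2778 / (0.5·0.2778 + 0.7·0.7222) ≈ 0.2155
After a barometric reading='falling': P(storm) = 0.85·0.2155 / (0.85·0.2155 + 0.65·0.7845) ≈ 0.2643
After a barometric reading='falling': P(storm) = 0.85·0.2643 / (0.85·0.2643 + 0.65·0.7357) ≈ 0.3196
After a satellite scan='clear': P(storm) = 0.5·0.3196 / (0.5·0.3196 + 0.7·0.6804) ≈ 0.2513

0.2513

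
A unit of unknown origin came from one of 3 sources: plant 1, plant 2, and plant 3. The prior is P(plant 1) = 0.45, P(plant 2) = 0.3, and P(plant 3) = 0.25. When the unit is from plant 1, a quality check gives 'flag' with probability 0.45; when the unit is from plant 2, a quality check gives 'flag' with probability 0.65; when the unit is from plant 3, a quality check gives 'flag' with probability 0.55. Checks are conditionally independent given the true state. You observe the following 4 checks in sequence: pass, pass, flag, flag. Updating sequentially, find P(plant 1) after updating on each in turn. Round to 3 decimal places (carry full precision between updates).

0.472

Apply Bayes' rule sequentially, carrying P(plant 1) forward.
After 'pass': normaliser = 0.55·0.4500 + 0.35·0.3000 + 0.45·0.2500; P(plant 1) ≈ 0.5323, P(plant 2) ≈ 0.2258, P(plant 3) ≈ 0.2419
After 'pass': normaliser = 0.55·0.5323 + 0.35·0.2258 + 0.45·0.2419; P(plant 1) ≈ 0.6091, P(plant 2) ≈ 0.1644, P(plant 3) ≈ 0.2265
After 'flag': normaliser = 0.45·0.6091 + 0.65·0.1644 + 0.55·0.2265; P(plant 1) ≈ 0.5422, P(plant 2) ≈ 0.2114, P(plant 3) ≈ 0.2464
After 'flag': normaliser = 0.45·0.5422 + 0.65·0.2114 + 0.55·0.2464; P(plant 1) ≈ 0.4720, P(plant 2) ≈ 0.2658, P(plant 3) ≈ 0.2622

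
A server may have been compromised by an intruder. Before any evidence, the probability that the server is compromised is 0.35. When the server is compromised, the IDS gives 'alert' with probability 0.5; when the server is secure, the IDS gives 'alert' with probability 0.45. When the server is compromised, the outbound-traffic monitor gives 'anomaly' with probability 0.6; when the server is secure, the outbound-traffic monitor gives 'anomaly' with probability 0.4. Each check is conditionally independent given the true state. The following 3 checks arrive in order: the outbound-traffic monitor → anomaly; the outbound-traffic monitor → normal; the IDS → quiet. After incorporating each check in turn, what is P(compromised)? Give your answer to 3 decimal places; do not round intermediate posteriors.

After the outbound-traffic monitor='anomaly': P(compromised) = 0.6·0.3500 / (0.6·0.3500 + 0.4·0.6500) ≈ 0.4468
After the outbound-traffic monitor='normal': P(compromised) = 0.4·0.4468 / (0.4·0.4468 + 0.6·0.5532) ≈ 0.3500
After the IDS='quiet': P(compromised) = 0.5·0.3500 / (0.5·0.3500 + 0.55·0.6500) ≈ 0.3286

0.329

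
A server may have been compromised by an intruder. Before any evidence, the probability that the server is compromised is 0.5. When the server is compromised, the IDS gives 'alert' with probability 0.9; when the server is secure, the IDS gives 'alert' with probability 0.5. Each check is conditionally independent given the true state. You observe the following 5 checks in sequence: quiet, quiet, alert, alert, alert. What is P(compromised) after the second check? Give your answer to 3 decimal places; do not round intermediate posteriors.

After 'quiet': P(compromised) = 0.1·0.5000 / (0.1·0.5000 + 0.5·0.5000) ≈ 0.1667
After 'quiet': P(compromised) = 0.1·0.1667 / (0.1·0.1667 + 0.5·0.8333) ≈ 0.0385

0.038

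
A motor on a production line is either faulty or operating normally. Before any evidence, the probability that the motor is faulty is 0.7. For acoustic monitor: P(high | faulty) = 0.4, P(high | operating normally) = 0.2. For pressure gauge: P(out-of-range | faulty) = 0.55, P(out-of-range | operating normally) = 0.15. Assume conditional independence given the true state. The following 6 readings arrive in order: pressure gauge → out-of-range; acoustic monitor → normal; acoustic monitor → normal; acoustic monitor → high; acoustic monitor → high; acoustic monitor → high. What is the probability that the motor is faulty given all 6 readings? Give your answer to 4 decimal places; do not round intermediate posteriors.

Each posterior becomes the prior for the next update.
After pressure gauge='out-of-range': P(faulty) = 0.55·0.7000 / (0.55·0.7000 + 0.15·0.3000) ≈ 0.8953
After acoustic monitor='normal': P(faulty) = 0.6·0.8953 / (0.6·0.8953 + 0.8·0.1047) ≈ 0.8652
After acoustic monitor='normal': P(faulty) = 0.6·0.8652 / (0.6·0.8652 + 0.8·0.1348) ≈ 0.8280
After acoustic monitor='high': P(faulty) = 0.4·0.8280 / (0.4·0.8280 + 0.2·0.1720) ≈ 0.9059
After acoustic monitor='high': P(faulty) = 0.4·0.9059 / (0.4·0.9059 + 0.2·0.0941) ≈ 0.9506
After acoustic monitor='high': P(faulty) = 0.4·0.9506 / (0.4·0.9506 + 0.2·0.0494) ≈ 0.9747

0.9747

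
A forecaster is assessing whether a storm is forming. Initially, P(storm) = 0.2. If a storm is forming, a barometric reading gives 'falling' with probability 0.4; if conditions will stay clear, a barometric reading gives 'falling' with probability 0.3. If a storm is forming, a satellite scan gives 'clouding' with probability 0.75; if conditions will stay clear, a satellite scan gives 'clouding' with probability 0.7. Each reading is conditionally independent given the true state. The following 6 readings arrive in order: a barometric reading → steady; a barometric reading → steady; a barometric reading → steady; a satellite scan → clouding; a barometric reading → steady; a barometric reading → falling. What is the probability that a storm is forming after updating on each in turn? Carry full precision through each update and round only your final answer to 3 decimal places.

0.162

After a barometric reading='steady': P(storm) = 0.6·0.2000 / (0.6·0.2000 + 0.7·0.8000) ≈ 0.1765
After a barometric reading='steady': P(storm) = 0.6·0.1765 / (0.6·0.1765 + 0.7·0.8235) ≈ 0.1552
After a barometric reading='steady': P(storm) = 0.6·0.1552 / (0.6·0.1552 + 0.7·0.8448) ≈ 0.1360
After a satellite scan='clouding': P(storm) = 0.75·0.1360 / (0.75·0.1360 + 0.7·0.8640) ≈ 0.1443
After a barometric reading='steady': P(storm) = 0.6·0.1443 / (0.6·0.1443 + 0.7·0.8557) ≈ 0.1263
After a barometric reading='falling': P(storm) = 0.4·0.1263 / (0.4·0.1263 + 0.3·0.8737) ≈ 0.1616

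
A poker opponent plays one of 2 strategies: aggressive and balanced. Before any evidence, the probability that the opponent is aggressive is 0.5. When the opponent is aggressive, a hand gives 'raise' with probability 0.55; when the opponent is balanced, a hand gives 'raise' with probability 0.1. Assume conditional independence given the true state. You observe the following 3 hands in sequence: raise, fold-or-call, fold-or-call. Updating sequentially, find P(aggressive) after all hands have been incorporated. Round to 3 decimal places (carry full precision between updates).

0.579

Apply Bayes' rule sequentially, carrying P(aggressive) forward.
After 'raise': P(aggressive) = 0.55·0.5000 / (0.55·0.5000 + 0.1·0.5000) ≈ 0.8462
After 'fold-or-call': P(aggressive) = 0.45·0.8462 / (0.45·0.8462 + 0.9·0.1538) ≈ 0.7333
After 'fold-or-call': P(aggressive) = 0.45·0.7333 / (0.45·0.7333 + 0.9·0.2667) ≈ 0.5789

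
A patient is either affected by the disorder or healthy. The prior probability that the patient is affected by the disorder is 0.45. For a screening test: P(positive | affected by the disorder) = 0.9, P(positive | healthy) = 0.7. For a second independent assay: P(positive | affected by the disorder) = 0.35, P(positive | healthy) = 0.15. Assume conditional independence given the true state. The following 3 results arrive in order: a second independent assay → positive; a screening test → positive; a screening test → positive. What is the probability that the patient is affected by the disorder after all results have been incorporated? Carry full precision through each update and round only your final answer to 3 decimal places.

After a second independent assay='positive': P(affected) = 0.35·0.4500 / (0.35·0.4500 + 0.15·0.5500) ≈ 0.6562
After a screening test='positive': P(affected) = 0.9·0.6562 / (0.9·0.6562 + 0.7·0.3438) ≈ 0.7105
After a screening test='positive': P(affected) = 0.9·0.7105 / (0.9·0.7105 + 0.7·0.2895) ≈ 0.7594

0.759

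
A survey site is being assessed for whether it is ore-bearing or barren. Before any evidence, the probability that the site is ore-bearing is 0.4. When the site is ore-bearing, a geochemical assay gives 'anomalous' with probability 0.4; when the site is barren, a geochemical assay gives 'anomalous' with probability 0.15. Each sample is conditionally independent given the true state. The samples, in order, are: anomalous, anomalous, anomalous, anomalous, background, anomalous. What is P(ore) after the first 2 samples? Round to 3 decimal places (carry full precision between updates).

After 'anomalous': P(ore) = 0.4·0.4000 / (0.4·0.4000 + 0.15·0.6000) ≈ 0.6400
After 'anomalous': P(ore) = 0.4·0.6400 / (0.4·0.6400 + 0.15·0.3600) ≈ 0.8258

0.826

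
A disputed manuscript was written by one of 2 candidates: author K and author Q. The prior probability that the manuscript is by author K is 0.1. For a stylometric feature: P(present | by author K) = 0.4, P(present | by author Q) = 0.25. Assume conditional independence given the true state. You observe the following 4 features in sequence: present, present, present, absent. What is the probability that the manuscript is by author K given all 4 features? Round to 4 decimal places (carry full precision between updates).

0.2669

Each posterior becomes the prior for the next update.
After 'present': P(author K) = 0.4·0.1000 / (0.4·0.1000 + 0.25·0.9000) ≈ 0.1509
After 'present': P(author K) = 0.4·0.1509 / (0.4·0.1509 + 0.25·0.8491) ≈ 0.2215
After 'present': P(author K) = 0.4·0.2215 / (0.4·0.2215 + 0.25·0.7785) ≈ 0.3128
After 'absent': P(author K) = 0.6·0.3128 / (0.6·0.3128 + 0.75·0.6872) ≈ 0.2669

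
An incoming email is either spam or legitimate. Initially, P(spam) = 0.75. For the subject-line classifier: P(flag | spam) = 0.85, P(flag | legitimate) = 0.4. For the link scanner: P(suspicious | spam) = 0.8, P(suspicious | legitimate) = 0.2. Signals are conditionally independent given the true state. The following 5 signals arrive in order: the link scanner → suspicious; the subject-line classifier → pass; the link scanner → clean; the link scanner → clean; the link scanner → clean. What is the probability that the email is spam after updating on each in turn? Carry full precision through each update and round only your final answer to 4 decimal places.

After the link scanner='suspicious': P(spam) = 0.8·0.7500 / (0.8·0.7500 + 0.2·0.2500) ≈ 0.9231
After the subject-line classifier='pass': P(spam) = 0.15·0.9231 / (0.15·0.9231 + 0.6·0.0769) ≈ 0.7500
After the link scanner='clean': P(spam) = 0.2·0.7500 / (0.2·0.7500 + 0.8·0.2500) ≈ 0.4286
After the link scanner='clean': P(spam) = 0.2·0.4286 / (0.2·0.4286 + 0.8·0.5714) ≈ 0.1579
After the link scanner='clean': P(spam) = 0.2·0.1579 / (0.2·0.1579 + 0.8·0.8421) ≈ 0.0448

0.0448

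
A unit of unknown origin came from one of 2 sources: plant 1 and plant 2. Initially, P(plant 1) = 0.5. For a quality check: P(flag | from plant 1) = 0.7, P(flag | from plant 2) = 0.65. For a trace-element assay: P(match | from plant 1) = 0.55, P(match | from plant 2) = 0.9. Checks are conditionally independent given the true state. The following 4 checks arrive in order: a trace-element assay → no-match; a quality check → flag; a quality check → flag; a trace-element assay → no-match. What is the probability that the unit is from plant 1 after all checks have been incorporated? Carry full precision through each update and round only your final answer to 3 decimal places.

After a trace-element assay='no-match': P(plant 1) = 0.45·0.5000 / (0.45·0.5000 + 0.1·0.5000) ≈ 0.8182
After a quality check='flag': P(plant 1) = 0.7·0.8182 / (0.7·0.8182 + 0.65·0.1818) ≈ 0.8289
After a quality check='flag': P(plant 1) = 0.7·0.8289 / (0.7·0.8289 + 0.65·0.1711) ≈ 0.8392
After a trace-element assay='no-match': P(plant 1) = 0.45·0.8392 / (0.45·0.8392 + 0.1·0.1608) ≈ 0.9592

0.959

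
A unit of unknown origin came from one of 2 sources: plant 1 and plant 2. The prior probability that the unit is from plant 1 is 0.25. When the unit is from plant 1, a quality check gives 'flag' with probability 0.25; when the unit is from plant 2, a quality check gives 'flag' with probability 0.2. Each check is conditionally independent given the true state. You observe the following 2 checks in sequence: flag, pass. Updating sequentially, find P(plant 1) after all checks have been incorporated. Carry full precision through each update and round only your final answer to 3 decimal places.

0.281

After 'flag': P(plant 1) = 0.25·0.2500 / (0.25·0.2500 + 0.2·0.7500) ≈ 0.2941
After 'pass': P(plant 1) = 0.75·0.2941 / (0.75·0.2941 + 0.8·0.7059) ≈ 0.2809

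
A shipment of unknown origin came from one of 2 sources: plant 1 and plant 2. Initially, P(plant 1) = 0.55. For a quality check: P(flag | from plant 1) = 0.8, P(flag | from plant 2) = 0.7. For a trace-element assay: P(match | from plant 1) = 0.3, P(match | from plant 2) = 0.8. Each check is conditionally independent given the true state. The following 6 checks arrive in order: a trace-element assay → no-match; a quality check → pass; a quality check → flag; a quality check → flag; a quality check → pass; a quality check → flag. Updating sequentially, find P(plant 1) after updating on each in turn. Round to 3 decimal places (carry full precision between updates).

0.739

After a trace-element assay='no-match': P(plant 1) = 0.7·0.5500 / (0.7·0.5500 + 0.2·0.4500) ≈ 0.8105
After a quality check='pass': P(plant 1) = 0.2·0.8105 / (0.2·0.8105 + 0.3·0.1895) ≈ 0.7404
After a quality check='flag': P(plant 1) = 0.8·0.7404 / (0.8·0.7404 + 0.7·0.2596) ≈ 0.7652
After a quality check='flag': P(plant 1) = 0.8·0.7652 / (0.8·0.7652 + 0.7·0.2348) ≈ 0.7884
After a quality check='pass': P(plant 1) = 0.2·0.7884 / (0.2·0.7884 + 0.3·0.2116) ≈ 0.7129
After a quality check='flag': P(plant 1) = 0.8·0.7129 / (0.8·0.7129 + 0.7·0.2871) ≈ 0.7394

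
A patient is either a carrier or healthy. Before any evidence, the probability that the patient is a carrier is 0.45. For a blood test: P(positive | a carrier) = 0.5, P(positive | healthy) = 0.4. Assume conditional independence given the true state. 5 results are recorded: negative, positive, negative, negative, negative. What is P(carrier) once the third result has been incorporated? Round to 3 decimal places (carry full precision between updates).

0.415

After 'negative': P(carrier) = 0.5·0.4500 / (0.5·0.4500 + 0.6·0.5500) ≈ 0.4054
After 'positive': P(carrier) = 0.5·0.4054 / (0.5·0.4054 + 0.4·0.5946) ≈ 0.4601
After 'negative': P(carrier) = 0.5·0.4601 / (0.5·0.4601 + 0.6·0.5399) ≈ 0.4153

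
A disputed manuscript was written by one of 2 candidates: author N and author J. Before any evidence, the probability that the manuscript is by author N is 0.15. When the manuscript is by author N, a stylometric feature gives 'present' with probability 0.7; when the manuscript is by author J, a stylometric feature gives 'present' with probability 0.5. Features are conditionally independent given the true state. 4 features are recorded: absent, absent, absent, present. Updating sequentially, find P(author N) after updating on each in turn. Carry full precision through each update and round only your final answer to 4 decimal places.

After 'absent': P(author N) = 0.3·0.1500 / (0.3·0.1500 + 0.5·0.8500) ≈ 0.0957
After 'absent': P(author N) = 0.3·0.0957 / (0.3·0.0957 + 0.5·0.9043) ≈ 0.0597
After 'absent': P(author N) = 0.3·0.0597 / (0.3·0.0597 + 0.5·0.9403) ≈ 0.0367
After 'present': P(author N) = 0.7·0.0367 / (0.7·0.0367 + 0.5·0.9633) ≈ 0.0507

0.0507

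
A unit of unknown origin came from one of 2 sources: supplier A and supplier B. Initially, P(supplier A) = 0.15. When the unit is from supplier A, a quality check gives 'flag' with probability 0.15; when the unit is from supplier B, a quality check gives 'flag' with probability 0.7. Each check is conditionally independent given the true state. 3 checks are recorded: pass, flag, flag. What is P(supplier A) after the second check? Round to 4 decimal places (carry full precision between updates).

Each posterior becomes the prior for the next update.
After 'pass': P(supplier A) = 0.85·0.1500 / (0.85·0.1500 + 0.3·0.8500) ≈ 0.3333
After 'flag': P(supplier A) = 0.15·0.3333 / (0.15·0.3333 + 0.7·0.6667) ≈ 0.0968

0.0968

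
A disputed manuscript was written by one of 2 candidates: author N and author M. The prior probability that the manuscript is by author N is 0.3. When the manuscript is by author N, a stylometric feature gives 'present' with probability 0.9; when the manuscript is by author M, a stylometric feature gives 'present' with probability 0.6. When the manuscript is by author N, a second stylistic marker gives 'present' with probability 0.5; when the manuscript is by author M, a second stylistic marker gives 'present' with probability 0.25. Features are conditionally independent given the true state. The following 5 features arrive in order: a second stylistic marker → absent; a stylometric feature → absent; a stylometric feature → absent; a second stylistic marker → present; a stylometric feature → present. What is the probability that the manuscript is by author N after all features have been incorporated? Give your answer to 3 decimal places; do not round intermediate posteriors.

After a second stylistic marker='absent': P(author N) = 0.5·0.3000 / (0.5·0.3000 + 0.75·0.7000) ≈ 0.2222
After a stylometric feature='absent': P(author N) = 0.1·0.2222 / (0.1·0.2222 + 0.4·0.7778) ≈ 0.0667
After a stylometric feature='absent': P(author N) = 0.1·0.0667 / (0.1·0.0667 + 0.4·0.9333) ≈ 0.0175
After a second stylistic marker='present': P(author N) = 0.5·0.0175 / (0.5·0.0175 + 0.25·0.9825) ≈ 0.0345
After a stylometric feature='present': P(author N) = 0.9·0.0345 / (0.9·0.0345 + 0.6·0.9655) ≈ 0.0508

0.051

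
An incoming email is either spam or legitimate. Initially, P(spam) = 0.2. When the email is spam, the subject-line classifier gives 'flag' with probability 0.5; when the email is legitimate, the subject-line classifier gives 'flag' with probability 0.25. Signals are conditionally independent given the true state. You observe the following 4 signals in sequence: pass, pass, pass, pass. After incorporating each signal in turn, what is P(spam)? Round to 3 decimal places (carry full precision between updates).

Apply Bayes' rule sequentially, carrying P(spam) forward.
After 'pass': P(spam) = 0.5·0.2000 / (0.5·0.2000 + 0.75·0.8000) ≈ 0.1429
After 'pass': P(spam) = 0.5·0.1429 / (0.5·0.1429 + 0.75·0.8571) ≈ 0.1000
After 'pass': P(spam) = 0.5·0.1000 / (0.5·0.1000 + 0.75·0.9000) ≈ 0.0690
After 'pass': P(spam) = 0.5·0.0690 / (0.5·0.0690 + 0.75·0.9310) ≈ 0.0471

0.047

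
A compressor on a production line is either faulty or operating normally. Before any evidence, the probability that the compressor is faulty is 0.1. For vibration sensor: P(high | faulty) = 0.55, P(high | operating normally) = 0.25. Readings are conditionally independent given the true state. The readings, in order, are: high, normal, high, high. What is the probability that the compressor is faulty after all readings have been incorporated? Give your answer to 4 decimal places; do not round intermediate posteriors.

0.4152

After 'high': P(faulty) = 0.55·0.1000 / (0.55·0.1000 + 0.25·0.9000) ≈ 0.1964
After 'normal': P(faulty) = 0.45·0.1964 / (0.45·0.1964 + 0.75·0.8036) ≈ 0.1279
After 'high': P(faulty) = 0.55·0.1279 / (0.55·0.1279 + 0.25·0.8721) ≈ 0.2440
After 'high': P(faulty) = 0.55·0.2440 / (0.55·0.2440 + 0.25·0.7560) ≈ 0.4152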